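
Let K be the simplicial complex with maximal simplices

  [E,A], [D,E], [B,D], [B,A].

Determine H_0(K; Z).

Take the total order A < B < D < E on the vertex set. Then K (dimension 1) consists of the simplices:

  0-simplices (4): A, B, D, E
  1-simplices (4): AB, AE, BD, DE

Hence C_0 ≅ Z^4, C_1 ≅ Z^4.

Boundary ∂_1: C_1 → C_0 maps an edge to its endpoints' difference, ∂[p,q] = q − p. For instance
  ∂AB = B − A.
The resulting 4×4 matrix has rank 3, and its Smith normal form has invariant factors (1,1,1).

Computing H_k = (kernel of ∂_k) / (image of ∂_{k+1}):

  H_0: rank C_0 − rank ∂_1 = 4 − 3 = 1, and the invariant factors of ∂_1 are all 1, so H_0 = Z.

H_0 ≅ Z.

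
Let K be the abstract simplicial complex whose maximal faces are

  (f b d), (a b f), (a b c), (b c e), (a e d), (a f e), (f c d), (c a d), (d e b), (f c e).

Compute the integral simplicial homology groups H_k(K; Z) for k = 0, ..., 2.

We work with the vertex ordering a < b < c < d < e < f. The simplices of K, each written with vertices in increasing order, are:

  0-simplices (6): a, b, c, d, e, f
  1-simplices (15): ab, ac, ad, ae, af, bc, bd, be, bf, cd, ce, cf, de, df, ef
  2-simplices (10): abc, abf, acd, ade, aef, bce, bde, bdf, cdf, cef

giving chain groups C_0 ≅ Z^6, C_1 ≅ Z^15, C_2 ≅ Z^10.

The boundary map ∂_1: C_1 → C_0 maps an edge to its endpoints' difference, ∂[p,q] = q − p.
As a 6×15 matrix over Z this has rank 5, with invariant factors (1,1,1,1,1).

∂_2: C_2 → C_1 maps a triangle to the signed sum of its edges. For instance
  ∂ade = de − ae + ad,
  ∂abf = bf − af + ab.
This gives a 15×10 integer matrix of rank 10; reducing to Smith normal form yields diagonal entries (1,1,1,1,1,1,1,1,1,2).

Reading off H_k = ker ∂_k / im ∂_{k+1}:

  H_0: rank C_0 − rank ∂_1 = 6 − 5 = 1, and the invariant factors of ∂_1 are all 1, so H_0 ≅ Z.
  H_1: rank ker ∂_1 − rank ∂_2 = (15 − 5) − 10 = 0, and ∂_2 has invariant factor 2 > 1, so H_1 ≅ Z/2Z.
  H_2: rank ker ∂_2 − rank ∂_3 = (10 − 10) − 0 = 0, and there is no ∂_3, so H_2 ≅ 0.

As a check, the Euler characteristic is 6 − 15 + 10 = 1, which agrees with 1 − 0 + 0 = 1.

H_0 ≅ Z,  H_1 ≅ Z/2Z,  H_2 = 0.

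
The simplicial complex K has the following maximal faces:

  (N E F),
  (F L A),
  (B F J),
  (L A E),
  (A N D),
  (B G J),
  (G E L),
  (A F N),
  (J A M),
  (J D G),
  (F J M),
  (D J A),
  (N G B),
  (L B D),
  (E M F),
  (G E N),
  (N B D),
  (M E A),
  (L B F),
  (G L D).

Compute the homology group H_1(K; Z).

H_1 ≅ Z ⊕ Z/2Z.

Fix the vertex order A < B < D < E < F < G < J < L < M < N and write every simplex with vertices in increasing order. Then dim K = 2 and the simplices of K are:

  0-simplices (10): A, B, D, E, F, G, J, L, M, N
  1-simplices (30): AD, AE, AF, AJ, AL, AM, AN, BD, BF, BG, BJ, BL, BN, DG, DJ, DL, DN, EF, EG, EL, EM, EN, FJ, FL, FM, FN, GJ, GL, GN, JM
  2-simplices (20): ADJ, ADN, AEL, AEM, AFL, AFN, AJM, BDL, BDN, BFJ, BFL, BGJ, BGN, DGJ, DGL, EFM, EFN, EGL, EGN, FJM

so the chain groups are C_0 ≅ Z^10, C_1 ≅ Z^30, C_2 ≅ Z^20.

Boundary ∂_1: C_1 → C_0 sends each edge [p,q] (with p < q) to q − p. For instance
  ∂AF = F − A.
As a 10×30 matrix over Z this has rank 9, with invariant factors (1,1,1,1,1,1,1,1,1).

∂_2: C_2 → C_1 sends each 2-simplex [p,q,r] to [q,r] − [p,r] + [p,q]. For instance
  ∂ADN = DN − AN + AD,
  ∂EFM = FM − EM + EF.
The resulting 30×20 matrix has rank 20, and its Smith normal form has invariant factors (1,1,1,1,1,1,1,1,1,1,1,1,1,1,1,1,1,1,1,2).

Reading off H_k = ker ∂_k / im ∂_{k+1}:

  H_1: rank ker ∂_1 − rank ∂_2 = (30 − 9) − 20 = 1, and ∂_2 has invariant factor 2 > 1, so H_1 = Z ⊕ Z/2Z.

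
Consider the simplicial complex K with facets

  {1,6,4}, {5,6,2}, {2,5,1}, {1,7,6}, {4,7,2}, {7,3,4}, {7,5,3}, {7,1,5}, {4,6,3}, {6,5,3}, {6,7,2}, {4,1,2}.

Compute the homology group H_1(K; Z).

H_1 = Z/2Z.

K has 7 vertices, 18 edges, 12 triangles.
rank ∂_1 = 6, rank ∂_2 = 12 ⇒ b_1 = 18 − 6 − 12 = 0; ∂_2 has invariant factor(s) [2] giving torsion. So H_1 = Z/2Z.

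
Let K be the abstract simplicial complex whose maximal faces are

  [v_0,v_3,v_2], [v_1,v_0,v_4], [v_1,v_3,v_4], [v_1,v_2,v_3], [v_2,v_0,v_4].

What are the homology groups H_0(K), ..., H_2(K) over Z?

H_0 = Z,  H_1 = Z,  H_2 = 0.

We work with the vertex ordering v_0 < v_1 < v_2 < v_3 < v_4. The simplices of K, each written with vertices in increasing order, are:

  0-simplices (5): [v_0], [v_1], [v_2], [v_3], [v_4]
  1-simplices (10): [v_0,v_1], [v_0,v_2], [v_0,v_3], [v_0,v_4], [v_1,v_2], [v_1,v_3], [v_1,v_4], [v_2,v_3], [v_2,v_4], [v_3,v_4]
  2-simplices (5): [v_0,v_1,v_4], [v_0,v_2,v_3], [v_0,v_2,v_4], [v_1,v_2,v_3], [v_1,v_3,v_4]

so the chain groups are C_0 ≅ Z^5, C_1 ≅ Z^10, C_2 ≅ Z^5.

∂_1: C_1 → C_0 maps an edge to its endpoints' difference, ∂[p,q] = q − p. For instance
  ∂[v_3,v_4] = [v_4] − [v_3].
The 5×10 boundary matrix has rank 4 and Smith normal form diag(1,1,1,1).

The boundary map ∂_2: C_2 → C_1 acts by ∂[p,q,r] = [q,r] − [p,r] + [p,q]. For instance
  ∂[v_0,v_2,v_3] = [v_2,v_3] − [v_0,v_3] + [v_0,v_2],
  ∂[v_1,v_3,v_4] = [v_3,v_4] − [v_1,v_4] + [v_1,v_3].
As a 10×5 matrix over Z this has rank 5, with invariant factors (1,1,1,1,1).

Computing H_k = (kernel of ∂_k) / (image of ∂_{k+1}):

  H_0: rank C_0 − rank ∂_1 = 5 − 4 = 1, and the invariant factors of ∂_1 are all 1, so H_0 ≅ Z.
  H_1: rank ker ∂_1 − rank ∂_2 = (10 − 4) − 5 = 1, and the invariant factors of ∂_2 are all 1, so H_1 ≅ Z.
  H_2: rank ker ∂_2 − rank ∂_3 = (5 − 5) − 0 = 0, and there is no ∂_3, so H_2 ≅ 0.

As a check, the Euler characteristic is 5 − 10 + 5 = 0, which agrees with 1 − 1 + 0 = 0.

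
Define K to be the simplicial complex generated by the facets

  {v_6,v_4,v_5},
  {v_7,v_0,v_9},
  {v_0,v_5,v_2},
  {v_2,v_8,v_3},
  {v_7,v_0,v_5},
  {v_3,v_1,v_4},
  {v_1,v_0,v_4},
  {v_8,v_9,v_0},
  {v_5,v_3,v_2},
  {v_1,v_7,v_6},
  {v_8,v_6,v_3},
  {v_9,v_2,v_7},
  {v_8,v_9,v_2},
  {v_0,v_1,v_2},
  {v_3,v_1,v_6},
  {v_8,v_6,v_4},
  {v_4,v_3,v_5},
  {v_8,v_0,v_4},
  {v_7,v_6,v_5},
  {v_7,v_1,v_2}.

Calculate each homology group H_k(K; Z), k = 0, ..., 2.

Order the vertices as v_0 < v_1 < v_2 < v_3 < v_4 < v_5 < v_6 < v_7 < v_8 < v_9. Listing each simplex with vertices in this order, K has dimension 2 with simplices:

  0-simplices (10): [v_0], [v_1], [v_2], [v_3], [v_4], [v_5], [v_6], [v_7], [v_8], [v_9]
  1-simplices (30): (30 of them)
  2-simplices (20): (20 of them)

Hence C_0 ≅ Z^10, C_1 ≅ Z^30, C_2 ≅ Z^20.

Boundary ∂_1: C_1 → C_0 sends each edge [p,q] (with p < q) to q − p.
As a 10×30 matrix over Z this has rank 9, with invariant factors (1,1,1,1,1,1,1,1,1).

The boundary map ∂_2: C_2 → C_1 maps a triangle to the signed sum of its edges. For instance
  ∂[v_1,v_2,v_7] = [v_2,v_7] − [v_1,v_7] + [v_1,v_2],
  ∂[v_2,v_3,v_8] = [v_3,v_8] − [v_2,v_8] + [v_2,v_3].
The resulting 30×20 matrix has rank 20, and its Smith normal form has invariant factors (1,1,1,1,1,1,1,1,1,1,1,1,1,1,1,1,1,1,1,2).

Reading off H_k = ker ∂_k / im ∂_{k+1}:

  H_0: rank C_0 − rank ∂_1 = 10 − 9 = 1, and the invariant factors of ∂_1 are all 1, so H_0 ≅ Z.
  H_1: rank ker ∂_1 − rank ∂_2 = (30 − 9) − 20 = 1, and ∂_2 has invariant factor 2 > 1, so H_1 ≅ Z ⊕ Z/2.
  H_2: rank ker ∂_2 − rank ∂_3 = (20 − 20) − 0 = 0, and there is no ∂_3, so H_2 ≅ 0.

As a check, the Euler characteristic is 10 − 30 + 20 = 0, which agrees with 1 − 1 + 0 = 0.

H_0 ≅ Z,  H_1 ≅ Z ⊕ Z/2,  H_2 = 0.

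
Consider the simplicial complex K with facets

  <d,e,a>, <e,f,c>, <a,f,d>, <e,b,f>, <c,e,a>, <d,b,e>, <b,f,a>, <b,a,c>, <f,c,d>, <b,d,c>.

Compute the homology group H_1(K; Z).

Take the total order a < b < c < d < e < f on the vertex set. Then K (dimension 2) consists of the simplices:

  0-simplices (6): a, b, c, d, e, f
  1-simplices (15): ab, ac, ad, ae, af, bc, bd, be, bf, cd, ce, cf, de, df, ef
  2-simplices (10): abc, abf, ace, ade, adf, bcd, bde, bef, cdf, cef

giving chain groups C_0 ≅ Z^6, C_1 ≅ Z^15, C_2 ≅ Z^10.

The boundary map ∂_1: C_1 → C_0 maps an edge to its endpoints' difference, ∂[p,q] = q − p. For instance
  ∂bd = d − b.
The resulting 6×15 matrix has rank 5, and its Smith normal form has invariant factors (1,1,1,1,1).

The boundary map ∂_2: C_2 → C_1 sends each 2-simplex [p,q,r] to [q,r] − [p,r] + [p,q]. For instance
  ∂bcd = cd − bd + bc,
  ∂adf = df − af + ad.
The resulting 15×10 matrix has rank 10, and its Smith normal form has invariant factors (1,1,1,1,1,1,1,1,1,2).

From H_k ≅ ker(∂_k) / im(∂_{k+1}) we obtain:

  H_1: rank ker ∂_1 − rank ∂_2 = (15 − 5) − 10 = 0, and ∂_2 has invariant factor 2 > 1, so H_1 = Z/2.

H_1 ≅ Z/2.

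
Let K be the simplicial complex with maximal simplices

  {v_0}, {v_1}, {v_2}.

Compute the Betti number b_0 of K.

We work with the vertex ordering v_0 < v_1 < v_2. The simplices of K, each written with vertices in increasing order, are:

  0-simplices (3): [v_0], [v_1], [v_2]

so the chain groups are C_0 ≅ Z^3.

Reading off H_k = ker ∂_k / im ∂_{k+1}:

  H_0: rank C_0 − rank ∂_1 = 3 − 0 = 3, and there is no ∂_1, so H_0 = Z^3.

Hence the Betti numbers are b_0 = 3.

b_0 = 3.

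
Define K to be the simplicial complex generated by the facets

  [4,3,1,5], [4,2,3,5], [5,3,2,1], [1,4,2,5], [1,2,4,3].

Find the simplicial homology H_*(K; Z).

H_0 = Z,  H_1 = 0,  H_2 = 0,  H_3 = Z.

Fix the vertex order 1 < 2 < 3 < 4 < 5 and write every simplex with vertices in increasing order. Then dim K = 3 and the simplices of K are:

  0-simplices (5): [1], [2], [3], [4], [5]
  1-simplices (10): [1,2], [1,3], [1,4], [1,5], [2,3], [2,4], [2,5], [3,4], [3,5], [4,5]
  2-simplices (10): [1,2,3], [1,2,4], [1,2,5], [1,3,4], [1,3,5], [1,4,5], [2,3,4], [2,3,5], [2,4,5], [3,4,5]
  3-simplices (5): [1,2,3,4], [1,2,3,5], [1,2,4,5], [1,3,4,5], [2,3,4,5]

giving chain groups C_0 ≅ Z^5, C_1 ≅ Z^10, C_2 ≅ Z^10, C_3 ≅ Z^5.

The boundary map ∂_1: C_1 → C_0 maps an edge to its endpoints' difference, ∂[p,q] = q − p.
As a 5×10 matrix over Z this has rank 4, with invariant factors (1,1,1,1).

Boundary ∂_2: C_2 → C_1 acts by ∂[p,q,r] = [q,r] − [p,r] + [p,q]. For instance
  ∂[1,2,4] = [2,4] − [1,4] + [1,2],
  ∂[1,4,5] = [4,5] − [1,5] + [1,4].
This gives a 10×10 integer matrix of rank 6; reducing to Smith normal form yields diagonal entries (1,1,1,1,1,1).

Boundary ∂_3: C_3 → C_2 sends each 3-simplex σ to the alternating sum Σ_i (−1)^i (σ with its i-th vertex removed). For instance
  ∂[2,3,4,5] = [3,4,5] − [2,4,5] + [2,3,5] − [2,3,4],
  ∂[1,3,4,5] = [3,4,5] − [1,4,5] + [1,3,5] − [1,3,4].
This gives a 10×5 integer matrix of rank 4; reducing to Smith normal form yields diagonal entries (1,1,1,1).

Computing H_k = (kernel of ∂_k) / (image of ∂_{k+1}):

  H_0: rank C_0 − rank ∂_1 = 5 − 4 = 1, and the invariant factors of ∂_1 are all 1, so H_0 ≅ Z.
  H_1: rank ker ∂_1 − rank ∂_2 = (10 − 4) − 6 = 0, and the invariant factors of ∂_2 are all 1, so H_1 ≅ 0.
  H_2: rank ker ∂_2 − rank ∂_3 = (10 − 6) − 4 = 0, and the invariant factors of ∂_3 are all 1, so H_2 ≅ 0.
  H_3: rank ker ∂_3 − rank ∂_4 = (5 − 4) − 0 = 1, and there is no ∂_4, so H_3 ≅ Z.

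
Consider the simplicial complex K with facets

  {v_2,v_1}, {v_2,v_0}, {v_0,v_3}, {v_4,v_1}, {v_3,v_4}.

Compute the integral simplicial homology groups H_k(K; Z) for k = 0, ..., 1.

H_0 ≅ Z,  H_1 ≅ Z.

We work with the vertex ordering v_0 < v_1 < v_2 < v_3 < v_4. The simplices of K, each written with vertices in increasing order, are:

  0-simplices (5): [v_0], [v_1], [v_2], [v_3], [v_4]
  1-simplices (5): [v_0,v_2], [v_0,v_3], [v_1,v_2], [v_1,v_4], [v_3,v_4]

Hence C_0 ≅ Z^5, C_1 ≅ Z^5.

∂_1: C_1 → C_0 maps an edge to its endpoints' difference, ∂[p,q] = q − p.
This gives a 5×5 integer matrix of rank 4; reducing to Smith normal form yields diagonal entries (1,1,1,1).

Now H_k = ker ∂_k / im ∂_{k+1}, so:

  H_0: rank C_0 − rank ∂_1 = 5 − 4 = 1, and the invariant factors of ∂_1 are all 1, so H_0 = Z.
  H_1: rank ker ∂_1 − rank ∂_2 = (5 − 4) − 0 = 1, and there is no ∂_2, so H_1 = Z.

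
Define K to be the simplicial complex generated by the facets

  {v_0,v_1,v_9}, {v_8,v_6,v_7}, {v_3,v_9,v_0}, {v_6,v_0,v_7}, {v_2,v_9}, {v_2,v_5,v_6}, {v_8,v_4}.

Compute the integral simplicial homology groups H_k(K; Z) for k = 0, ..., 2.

We work with the vertex ordering v_0 < v_1 < v_2 < v_3 < v_4 < v_5 < v_6 < v_7 < v_8 < v_9. The simplices of K, each written with vertices in increasing order, are:

  0-simplices (10): [v_0], [v_1], [v_2], [v_3], [v_4], [v_5], [v_6], [v_7], [v_8], [v_9]
  1-simplices (15): (15 of them)
  2-simplices (5): [v_0,v_1,v_9], [v_0,v_3,v_9], [v_0,v_6,v_7], [v_2,v_5,v_6], [v_6,v_7,v_8]

Hence C_0 ≅ Z^10, C_1 ≅ Z^15, C_2 ≅ Z^5.

∂_1: C_1 → C_0 sends each edge [p,q] (with p < q) to q − p. For instance
  ∂[v_2,v_5] = [v_5] − [v_2].
The 10×15 boundary matrix has rank 9 and Smith normal form diag(1,1,1,1,1,1,1,1,1).

The boundary map ∂_2: C_2 → C_1 sends each 2-simplex [p,q,r] to [q,r] − [p,r] + [p,q]. For instance
  ∂[v_6,v_7,v_8] = [v_7,v_8] − [v_6,v_8] + [v_6,v_7],
  ∂[v_0,v_1,v_9] = [v_1,v_9] − [v_0,v_9] + [v_0,v_1].
This gives a 15×5 integer matrix of rank 5; reducing to Smith normal form yields diagonal entries (1,1,1,1,1).

Now H_k = ker ∂_k / im ∂_{k+1}, so:

  H_0: rank C_0 − rank ∂_1 = 10 − 9 = 1, and the invariant factors of ∂_1 are all 1, so H_0 = Z.
  H_1: rank ker ∂_1 − rank ∂_2 = (15 − 9) − 5 = 1, and the invariant factors of ∂_2 are all 1, so H_1 = Z.
  H_2: rank ker ∂_2 − rank ∂_3 = (5 − 5) − 0 = 0, and there is no ∂_3, so H_2 = 0.

As a check, the Euler characteristic is 10 − 15 + 5 = 0, which agrees with 1 − 1 + 0 = 0.

H_0 = Z,  H_1 = Z,  H_2 = 0.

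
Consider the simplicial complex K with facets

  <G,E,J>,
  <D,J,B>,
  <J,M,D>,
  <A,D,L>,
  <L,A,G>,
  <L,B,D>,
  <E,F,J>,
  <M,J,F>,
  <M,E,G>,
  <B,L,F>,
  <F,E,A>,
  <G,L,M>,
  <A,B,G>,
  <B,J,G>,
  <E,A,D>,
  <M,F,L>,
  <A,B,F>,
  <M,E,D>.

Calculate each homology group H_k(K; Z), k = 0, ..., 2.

Order the vertices as A < B < D < E < F < G < J < L < M. Listing each simplex with vertices in this order, K has dimension 2 with simplices:

  0-simplices (9): A, B, D, E, F, G, J, L, M
  1-simplices (27): AB, AD, AE, AF, AG, AL, BD, BF, BG, BJ, BL, DE, DJ, DL, DM, EF, EG, EJ, EM, FJ, FL, FM, GJ, GL, GM, JM, LM
  2-simplices (18): ABF, ABG, ADE, ADL, AEF, AGL, BDJ, BDL, BFL, BGJ, DEM, DJM, EFJ, EGJ, EGM, FJM, FLM, GLM

giving chain groups C_0 ≅ Z^9, C_1 ≅ Z^27, C_2 ≅ Z^18.

∂_1: C_1 → C_0 maps an edge to its endpoints' difference, ∂[p,q] = q − p. For instance
  ∂FM = M − F.
The resulting 9×27 matrix has rank 8, and its Smith normal form has invariant factors (1,1,1,1,1,1,1,1).

The boundary map ∂_2: C_2 → C_1 maps a triangle to the signed sum of its edges. For instance
  ∂BGJ = GJ − BJ + BG,
  ∂BDJ = DJ − BJ + BD.
This gives a 27×18 integer matrix of rank 18; reducing to Smith normal form yields diagonal entries (1,1,1,1,1,1,1,1,1,1,1,1,1,1,1,1,1,2).

From H_k ≅ ker(∂_k) / im(∂_{k+1}) we obtain:

  H_0: rank C_0 − rank ∂_1 = 9 − 8 = 1, and the invariant factors of ∂_1 are all 1, so H_0 = Z.
  H_1: rank ker ∂_1 − rank ∂_2 = (27 − 8) − 18 = 1, and ∂_2 has invariant factor 2 > 1, so H_1 = Z ⊕ Z/2.
  H_2: rank ker ∂_2 − rank ∂_3 = (18 − 18) − 0 = 0, and there is no ∂_3, so H_2 = 0.

H_0 = Z,  H_1 = Z ⊕ Z/2,  H_2 = 0.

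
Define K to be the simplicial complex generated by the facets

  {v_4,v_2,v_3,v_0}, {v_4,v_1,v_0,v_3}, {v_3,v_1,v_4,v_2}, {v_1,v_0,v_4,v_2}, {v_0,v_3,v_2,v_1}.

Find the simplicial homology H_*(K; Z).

Order the vertices as v_0 < v_1 < v_2 < v_3 < v_4. Listing each simplex with vertices in this order, K has dimension 3 with simplices:

  0-simplices (5): [v_0], [v_1], [v_2], [v_3], [v_4]
  1-simplices (10): [v_0,v_1], [v_0,v_2], [v_0,v_3], [v_0,v_4], [v_1,v_2], [v_1,v_3], [v_1,v_4], [v_2,v_3], [v_2,v_4], [v_3,v_4]
  2-simplices (10): [v_0,v_1,v_2], [v_0,v_1,v_3], [v_0,v_1,v_4], [v_0,v_2,v_3], [v_0,v_2,v_4], [v_0,v_3,v_4], [v_1,v_2,v_3], [v_1,v_2,v_4], [v_1,v_3,v_4], [v_2,v_3,v_4]
  3-simplices (5): [v_0,v_1,v_2,v_3], [v_0,v_1,v_2,v_4], [v_0,v_1,v_3,v_4], [v_0,v_2,v_3,v_4], [v_1,v_2,v_3,v_4]

so the chain groups are C_0 ≅ Z^5, C_1 ≅ Z^10, C_2 ≅ Z^10, C_3 ≅ Z^5.

Boundary ∂_1: C_1 → C_0 maps an edge to its endpoints' difference, ∂[p,q] = q − p. For instance
  ∂[v_3,v_4] = [v_4] − [v_3].
The 5×10 boundary matrix has rank 4 and Smith normal form diag(1,1,1,1).

The boundary map ∂_2: C_2 → C_1 acts by ∂[p,q,r] = [q,r] − [p,r] + [p,q]. For instance
  ∂[v_1,v_2,v_3] = [v_2,v_3] − [v_1,v_3] + [v_1,v_2],
  ∂[v_0,v_2,v_4] = [v_2,v_4] − [v_0,v_4] + [v_0,v_2].
As a 10×10 matrix over Z this has rank 6, with invariant factors (1,1,1,1,1,1).

The boundary map ∂_3: C_3 → C_2 sends each 3-simplex σ to the alternating sum Σ_i (−1)^i (σ with its i-th vertex removed). For instance
  ∂[v_0,v_2,v_3,v_4] = [v_2,v_3,v_4] − [v_0,v_3,v_4] + [v_0,v_2,v_4] − [v_0,v_2,v_3],
  ∂[v_0,v_1,v_3,v_4] = [v_1,v_3,v_4] − [v_0,v_3,v_4] + [v_0,v_1,v_4] − [v_0,v_1,v_3].
As a 10×5 matrix over Z this has rank 4, with invariant factors (1,1,1,1).

From H_k ≅ ker(∂_k) / im(∂_{k+1}) we obtain:

  H_0: rank C_0 − rank ∂_1 = 5 − 4 = 1, and the invariant factors of ∂_1 are all 1, so H_0 = Z.
  H_1: rank ker ∂_1 − rank ∂_2 = (10 − 4) − 6 = 0, and the invariant factors of ∂_2 are all 1, so H_1 = 0.
  H_2: rank ker ∂_2 − rank ∂_3 = (10 − 6) − 4 = 0, and the invariant factors of ∂_3 are all 1, so H_2 = 0.
  H_3: rank ker ∂_3 − rank ∂_4 = (5 − 4) − 0 = 1, and there is no ∂_4, so H_3 = Z.

As a check, the Euler characteristic is 5 − 10 + 10 − 5 = 0, which agrees with 1 − 0 + 0 − 1 = 0.
(K is a triangulation of the 3-sphere S^3.)

H_0 ≅ Z,  H_1 = 0,  H_2 = 0,  H_3 ≅ Z.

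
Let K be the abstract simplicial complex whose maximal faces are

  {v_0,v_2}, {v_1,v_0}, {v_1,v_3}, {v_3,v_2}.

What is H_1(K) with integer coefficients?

Order the vertices as v_0 < v_1 < v_2 < v_3. Listing each simplex with vertices in this order, K has dimension 1 with simplices:

  0-simplices (4): [v_0], [v_1], [v_2], [v_3]
  1-simplices (4): [v_0,v_1], [v_0,v_2], [v_1,v_3], [v_2,v_3]

so the chain groups are C_0 ≅ Z^4, C_1 ≅ Z^4.

Boundary ∂_1: C_1 → C_0 maps an edge to its endpoints' difference, ∂[p,q] = q − p.
The resulting 4×4 matrix has rank 3, and its Smith normal form has invariant factors (1,1,1).

Reading off H_k = ker ∂_k / im ∂_{k+1}:

  H_1: rank ker ∂_1 − rank ∂_2 = (4 − 3) − 0 = 1, and there is no ∂_2, so H_1 = Z.

H_1 ≅ Z.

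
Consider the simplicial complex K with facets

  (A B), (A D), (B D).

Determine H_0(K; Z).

Order the vertices as A < B < D. Listing each simplex with vertices in this order, K has dimension 1 with simplices:

  0-simplices (3): A, B, D
  1-simplices (3): AB, AD, BD

so the chain groups are C_0 ≅ Z^3, C_1 ≅ Z^3.

∂_1: C_1 → C_0 maps an edge to its endpoints' difference, ∂[p,q] = q − p.
This gives a 3×3 integer matrix of rank 2; reducing to Smith normal form yields diagonal entries (1,1).

Computing H_k = (kernel of ∂_k) / (image of ∂_{k+1}):

  H_0: rank C_0 − rank ∂_1 = 3 − 2 = 1, and the invariant factors of ∂_1 are all 1, so H_0 ≅ Z.

H_0 ≅ Z.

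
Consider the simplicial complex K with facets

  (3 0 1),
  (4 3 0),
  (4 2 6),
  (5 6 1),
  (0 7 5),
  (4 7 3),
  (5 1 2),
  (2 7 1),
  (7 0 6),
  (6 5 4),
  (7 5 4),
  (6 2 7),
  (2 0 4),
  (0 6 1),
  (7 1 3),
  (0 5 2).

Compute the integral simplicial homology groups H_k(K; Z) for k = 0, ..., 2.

H_0 ≅ Z,  H_1 ≅ Z^2,  H_2 ≅ Z.

Take the total order 0 < 1 < 2 < 3 < 4 < 5 < 6 < 7 on the vertex set. Then K (dimension 2) consists of the simplices:

  0-simplices (8): [0], [1], [2], [3], [4], [5], [6], [7]
  1-simplices (24): (24 of them)
  2-simplices (16): [0,1,3], [0,1,6], [0,2,4], [0,2,5], [0,3,4], [0,5,7], [0,6,7], [1,2,5], [1,2,7], [1,3,7], [1,5,6], [2,4,6], [2,6,7], [3,4,7], [4,5,6], [4,5,7]

giving chain groups C_0 ≅ Z^8, C_1 ≅ Z^24, C_2 ≅ Z^16.

Boundary ∂_1: C_1 → C_0 sends each edge [p,q] (with p < q) to q − p.
The 8×24 boundary matrix has rank 7 and Smith normal form diag(1,1,1,1,1,1,1).

Boundary ∂_2: C_2 → C_1 sends each 2-simplex [p,q,r] to [q,r] − [p,r] + [p,q]. For instance
  ∂[2,4,6] = [4,6] − [2,6] + [2,4],
  ∂[0,3,4] = [3,4] − [0,4] + [0,3].
As a 24×16 matrix over Z this has rank 15, with invariant factors (1,1,1,1,1,1,1,1,1,1,1,1,1,1,1).

Computing H_k = (kernel of ∂_k) / (image of ∂_{k+1}):

  H_0: rank C_0 − rank ∂_1 = 8 − 7 = 1, and the invariant factors of ∂_1 are all 1, so H_0 = Z.
  H_1: rank ker ∂_1 − rank ∂_2 = (24 − 7) − 15 = 2, and the invariant factors of ∂_2 are all 1, so H_1 = Z^2.
  H_2: rank ker ∂_2 − rank ∂_3 = (16 − 15) − 0 = 1, and there is no ∂_3, so H_2 = Z.

As a check, the Euler characteristic is 8 − 24 + 16 = 0, which agrees with 1 − 2 + 1 = 0.
(K is a triangulation of the torus T^2.)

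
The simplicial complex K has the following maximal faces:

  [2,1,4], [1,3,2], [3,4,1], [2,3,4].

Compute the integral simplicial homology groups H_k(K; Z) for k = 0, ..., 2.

Order the vertices as 1 < 2 < 3 < 4. Listing each simplex with vertices in this order, K has dimension 2 with simplices:

  0-simplices (4): [1], [2], [3], [4]
  1-simplices (6): [1,2], [1,3], [1,4], [2,3], [2,4], [3,4]
  2-simplices (4): [1,2,3], [1,2,4], [1,3,4], [2,3,4]

giving chain groups C_0 ≅ Z^4, C_1 ≅ Z^6, C_2 ≅ Z^4.

∂_1: C_1 → C_0 maps an edge to its endpoints' difference, ∂[p,q] = q − p. For instance
  ∂[1,3] = [3] − [1].
The 4×6 boundary matrix has rank 3 and Smith normal form diag(1,1,1).

Boundary ∂_2: C_2 → C_1 maps a triangle to the signed sum of its edges. For instance
  ∂[2,3,4] = [3,4] − [2,4] + [2,3],
  ∂[1,2,4] = [2,4] − [1,4] + [1,2].
The 6×4 boundary matrix has rank 3 and Smith normal form diag(1,1,1).

From H_k ≅ ker(∂_k) / im(∂_{k+1}) we obtain:

  H_0: rank C_0 − rank ∂_1 = 4 − 3 = 1, and the invariant factors of ∂_1 are all 1, so H_0 = Z.
  H_1: rank ker ∂_1 − rank ∂_2 = (6 − 3) − 3 = 0, and the invariant factors of ∂_2 are all 1, so H_1 = 0.
  H_2: rank ker ∂_2 − rank ∂_3 = (4 − 3) − 0 = 1, and there is no ∂_3, so H_2 = Z.

As a check, the Euler characteristic is 4 − 6 + 4 = 2, which agrees with 1 − 0 + 1 = 2.

H_0 ≅ Z,  H_1 = 0,  H_2 ≅ Z.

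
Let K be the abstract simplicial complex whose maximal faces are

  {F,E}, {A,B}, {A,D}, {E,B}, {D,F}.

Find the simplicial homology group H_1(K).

H_1 = Z.

We work with the vertex ordering A < B < D < E < F. The simplices of K, each written with vertices in increasing order, are:

  0-simplices (5): A, B, D, E, F
  1-simplices (5): AB, AD, BE, DF, EF

giving chain groups C_0 ≅ Z^5, C_1 ≅ Z^5.

Boundary ∂_1: C_1 → C_0 maps an edge to its endpoints' difference, ∂[p,q] = q − p. For instance
  ∂DF = F − D.
The 5×5 boundary matrix has rank 4 and Smith normal form diag(1,1,1,1).

Reading off H_k = ker ∂_k / im ∂_{k+1}:

  H_1: rank ker ∂_1 − rank ∂_2 = (5 − 4) − 0 = 1, and there is no ∂_2, so H_1 ≅ Z.

(K is a triangulation of the circle S^1.)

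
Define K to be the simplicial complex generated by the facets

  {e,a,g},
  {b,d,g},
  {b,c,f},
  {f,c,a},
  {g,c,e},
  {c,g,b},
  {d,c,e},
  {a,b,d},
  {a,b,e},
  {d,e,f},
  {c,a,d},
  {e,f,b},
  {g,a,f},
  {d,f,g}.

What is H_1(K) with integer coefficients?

H_1 = Z^2.

Take the total order a < b < c < d < e < f < g on the vertex set. Then K (dimension 2) consists of the simplices:

  0-simplices (7): a, b, c, d, e, f, g
  1-simplices (21): ab, ac, ad, ae, af, ag, bc, bd, be, bf, bg, cd, ce, cf, cg, de, df, dg, ef, eg, fg
  2-simplices (14): abd, abe, acd, acf, aeg, afg, bcf, bcg, bdg, bef, cde, ceg, def, dfg

so the chain groups are C_0 ≅ Z^7, C_1 ≅ Z^21, C_2 ≅ Z^14.

∂_1: C_1 → C_0 maps an edge to its endpoints' difference, ∂[p,q] = q − p. For instance
  ∂ab = b − a.
The resulting 7×21 matrix has rank 6, and its Smith normal form has invariant factors (1,1,1,1,1,1).

∂_2: C_2 → C_1 maps a triangle to the signed sum of its edges. For instance
  ∂bef = ef − bf + be,
  ∂abe = be − ae + ab.
As a 21×14 matrix over Z this has rank 13, with invariant factors (1,1,1,1,1,1,1,1,1,1,1,1,1).

From H_k ≅ ker(∂_k) / im(∂_{k+1}) we obtain:

  H_1: rank ker ∂_1 − rank ∂_2 = (21 − 6) − 13 = 2, and the invariant factors of ∂_2 are all 1, so H_1 ≅ Z^2.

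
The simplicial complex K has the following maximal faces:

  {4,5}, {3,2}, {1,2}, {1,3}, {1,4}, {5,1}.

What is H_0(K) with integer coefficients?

H_0 = Z.

Order the vertices as 1 < 2 < 3 < 4 < 5. Listing each simplex with vertices in this order, K has dimension 1 with simplices:

  0-simplices (5): [1], [2], [3], [4], [5]
  1-simplices (6): [1,2], [1,3], [1,4], [1,5], [2,3], [4,5]

Hence C_0 ≅ Z^5, C_1 ≅ Z^6.

Boundary ∂_1: C_1 → C_0 sends each edge [p,q] (with p < q) to q − p.
As a 5×6 matrix over Z this has rank 4, with invariant factors (1,1,1,1).

From H_k ≅ ker(∂_k) / im(∂_{k+1}) we obtain:

  H_0: rank C_0 − rank ∂_1 = 5 − 4 = 1, and the invariant factors of ∂_1 are all 1, so H_0 = Z.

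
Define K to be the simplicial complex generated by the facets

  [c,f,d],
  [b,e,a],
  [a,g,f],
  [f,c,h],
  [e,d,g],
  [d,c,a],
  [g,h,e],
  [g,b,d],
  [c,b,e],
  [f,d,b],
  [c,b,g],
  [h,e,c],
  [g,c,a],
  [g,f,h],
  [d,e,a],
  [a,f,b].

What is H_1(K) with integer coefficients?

Take the total order a < b < c < d < e < f < g < h on the vertex set. Then K (dimension 2) consists of the simplices:

  0-simplices (8): a, b, c, d, e, f, g, h
  1-simplices (24): ab, ac, ad, ae, af, ag, bc, bd, be, bf, bg, cd, ce, cf, cg, ch, de, df, dg, eg, eh, fg, fh, gh
  2-simplices (16): abe, abf, acd, acg, ade, afg, bce, bcg, bdf, bdg, cdf, ceh, cfh, deg, egh, fgh

giving chain groups C_0 ≅ Z^8, C_1 ≅ Z^24, C_2 ≅ Z^16.

The boundary map ∂_1: C_1 → C_0 sends each edge [p,q] (with p < q) to q − p. For instance
  ∂af = f − a.
This gives a 8×24 integer matrix of rank 7; reducing to Smith normal form yields diagonal entries (1,1,1,1,1,1,1).

Boundary ∂_2: C_2 → C_1 maps a triangle to the signed sum of its edges. For instance
  ∂bdg = dg − bg + bd,
  ∂ade = de − ae + ad.
As a 24×16 matrix over Z this has rank 15, with invariant factors (1,1,1,1,1,1,1,1,1,1,1,1,1,1,1).

Reading off H_k = ker ∂_k / im ∂_{k+1}:

  H_1: rank ker ∂_1 − rank ∂_2 = (24 − 7) − 15 = 2, and the invariant factors of ∂_2 are all 1, so H_1 = Z^2.

H_1 ≅ Z^2.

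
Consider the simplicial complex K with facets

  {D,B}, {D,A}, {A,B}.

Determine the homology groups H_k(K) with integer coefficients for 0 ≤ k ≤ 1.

Order the vertices as A < B < D. Listing each simplex with vertices in this order, K has dimension 1 with simplices:

  0-simplices (3): A, B, D
  1-simplices (3): AB, AD, BD

so the chain groups are C_0 ≅ Z^3, C_1 ≅ Z^3.

The boundary map ∂_1: C_1 → C_0 is given by ∂[p,q] = [q] − [p]. For instance
  ∂AB = B − A.
The resulting 3×3 matrix has rank 2, and its Smith normal form has invariant factors (1,1).

Computing H_k = (kernel of ∂_k) / (image of ∂_{k+1}):

  H_0: rank C_0 − rank ∂_1 = 3 − 2 = 1, and the invariant factors of ∂_1 are all 1, so H_0 = Z.
  H_1: rank ker ∂_1 − rank ∂_2 = (3 − 2) − 0 = 1, and there is no ∂_2, so H_1 = Z.

As a check, the Euler characteristic is 3 − 3 = 0, which agrees with 1 − 1 = 0.
(K is a triangulation of the circle S^1.)

H_0 = Z,  H_1 = Z.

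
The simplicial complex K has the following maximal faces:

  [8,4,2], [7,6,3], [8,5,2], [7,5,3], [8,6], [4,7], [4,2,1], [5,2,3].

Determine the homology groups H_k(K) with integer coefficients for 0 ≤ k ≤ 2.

Fix the vertex order 1 < 2 < 3 < 4 < 5 < 6 < 7 < 8 and write every simplex with vertices in increasing order. Then dim K = 2 and the simplices of K are:

  0-simplices (8): [1], [2], [3], [4], [5], [6], [7], [8]
  1-simplices (15): [1,2], [1,4], [2,3], [2,4], [2,5], [2,8], [3,5], [3,6], [3,7], [4,7], [4,8], [5,7], [5,8], [6,7], [6,8]
  2-simplices (6): [1,2,4], [2,3,5], [2,4,8], [2,5,8], [3,5,7], [3,6,7]

so the chain groups are C_0 ≅ Z^8, C_1 ≅ Z^15, C_2 ≅ Z^6.

The boundary map ∂_1: C_1 → C_0 is given by ∂[p,q] = [q] − [p]. For instance
  ∂[2,5] = [5] − [2].
The 8×15 boundary matrix has rank 7 and Smith normal form diag(1,1,1,1,1,1,1).

Boundary ∂_2: C_2 → C_1 maps a triangle to the signed sum of its edges. For instance
  ∂[2,5,8] = [5,8] − [2,8] + [2,5],
  ∂[2,4,8] = [4,8] − [2,8] + [2,4].
The resulting 15×6 matrix has rank 6, and its Smith normal form has invariant factors (1,1,1,1,1,1).

Computing H_k = (kernel of ∂_k) / (image of ∂_{k+1}):

  H_0: rank C_0 − rank ∂_1 = 8 − 7 = 1, and the invariant factors of ∂_1 are all 1, so H_0 = Z.
  H_1: rank ker ∂_1 − rank ∂_2 = (15 − 7) − 6 = 2, and the invariant factors of ∂_2 are all 1, so H_1 = Z^2.
  H_2: rank ker ∂_2 − rank ∂_3 = (6 − 6) − 0 = 0, and there is no ∂_3, so H_2 = 0.

As a check, the Euler characteristic is 8 − 15 + 6 = -1, which agrees with 1 − 2 + 0 = -1.

H_0 = Z,  H_1 = Z^2,  H_2 = 0.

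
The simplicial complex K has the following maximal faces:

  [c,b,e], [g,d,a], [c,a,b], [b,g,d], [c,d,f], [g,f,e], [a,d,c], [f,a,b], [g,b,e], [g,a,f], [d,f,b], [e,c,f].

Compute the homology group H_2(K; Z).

Order the vertices as a < b < c < d < e < f < g. Listing each simplex with vertices in this order, K has dimension 2 with simplices:

  0-simplices (7): a, b, c, d, e, f, g
  1-simplices (18): ab, ac, ad, af, ag, bc, bd, be, bf, bg, cd, ce, cf, df, dg, ef, eg, fg
  2-simplices (12): abc, abf, acd, adg, afg, bce, bdf, bdg, beg, cdf, cef, efg

giving chain groups C_0 ≅ Z^7, C_1 ≅ Z^18, C_2 ≅ Z^12.

∂_1: C_1 → C_0 is given by ∂[p,q] = [q] − [p]. For instance
  ∂cf = f − c.
This gives a 7×18 integer matrix of rank 6; reducing to Smith normal form yields diagonal entries (1,1,1,1,1,1).

∂_2: C_2 → C_1 maps a triangle to the signed sum of its edges. For instance
  ∂bdf = df − bf + bd,
  ∂abc = bc − ac + ab.
The 18×12 boundary matrix has rank 12 and Smith normal form diag(1,1,1,1,1,1,1,1,1,1,1,2).

From H_k ≅ ker(∂_k) / im(∂_{k+1}) we obtain:

  H_2: rank ker ∂_2 − rank ∂_3 = (12 − 12) − 0 = 0, and there is no ∂_3, so H_2 = 0.

H_2 ≅ 0.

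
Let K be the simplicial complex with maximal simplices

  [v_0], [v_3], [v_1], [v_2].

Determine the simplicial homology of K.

Take the total order v_0 < v_1 < v_2 < v_3 on the vertex set. Then K (dimension 0) consists of the simplices:

  0-simplices (4): [v_0], [v_1], [v_2], [v_3]

Hence C_0 ≅ Z^4.

Reading off H_k = ker ∂_k / im ∂_{k+1}:

  H_0: rank C_0 − rank ∂_1 = 4 − 0 = 4, and there is no ∂_1, so H_0 ≅ Z^4.

(K is a triangulation of a set of 4 points.)

H_0 = Z^4.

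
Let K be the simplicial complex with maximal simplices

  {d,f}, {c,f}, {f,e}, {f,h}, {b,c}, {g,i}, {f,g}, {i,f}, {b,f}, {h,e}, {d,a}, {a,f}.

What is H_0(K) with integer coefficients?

K has 9 vertices, 12 edges.
rank ∂_0 = 0, rank ∂_1 = 8 ⇒ b_0 = 9 − 0 − 8 = 1; all invariant factors of ∂_1 are 1 so no torsion. So H_0 ≅ Z.

H_0 = Z.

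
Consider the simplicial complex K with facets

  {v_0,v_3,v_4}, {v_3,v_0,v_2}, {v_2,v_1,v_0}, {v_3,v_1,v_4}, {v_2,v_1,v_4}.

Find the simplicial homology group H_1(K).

H_1 = Z.

We work with the vertex ordering v_0 < v_1 < v_2 < v_3 < v_4. The simplices of K, each written with vertices in increasing order, are:

  0-simplices (5): [v_0], [v_1], [v_2], [v_3], [v_4]
  1-simplices (10): [v_0,v_1], [v_0,v_2], [v_0,v_3], [v_0,v_4], [v_1,v_2], [v_1,v_3], [v_1,v_4], [v_2,v_3], [v_2,v_4], [v_3,v_4]
  2-simplices (5): [v_0,v_1,v_2], [v_0,v_2,v_3], [v_0,v_3,v_4], [v_1,v_2,v_4], [v_1,v_3,v_4]

Hence C_0 ≅ Z^5, C_1 ≅ Z^10, C_2 ≅ Z^5.

The boundary map ∂_1: C_1 → C_0 maps an edge to its endpoints' difference, ∂[p,q] = q − p. For instance
  ∂[v_0,v_1] = [v_1] − [v_0].
As a 5×10 matrix over Z this has rank 4, with invariant factors (1,1,1,1).

∂_2: C_2 → C_1 acts by ∂[p,q,r] = [q,r] − [p,r] + [p,q]. For instance
  ∂[v_0,v_1,v_2] = [v_1,v_2] − [v_0,v_2] + [v_0,v_1],
  ∂[v_0,v_3,v_4] = [v_3,v_4] − [v_0,v_4] + [v_0,v_3].
This gives a 10×5 integer matrix of rank 5; reducing to Smith normal form yields diagonal entries (1,1,1,1,1).

Now H_k = ker ∂_k / im ∂_{k+1}, so:

  H_1: rank ker ∂_1 − rank ∂_2 = (10 − 4) − 5 = 1, and the invariant factors of ∂_2 are all 1, so H_1 ≅ Z.

(K is a triangulation of the Möbius band.)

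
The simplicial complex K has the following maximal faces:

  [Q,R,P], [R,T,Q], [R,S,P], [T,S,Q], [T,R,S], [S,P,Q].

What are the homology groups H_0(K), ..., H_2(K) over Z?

Order the vertices as P < Q < R < S < T. Listing each simplex with vertices in this order, K has dimension 2 with simplices:

  0-simplices (5): P, Q, R, S, T
  1-simplices (9): PQ, PR, PS, QR, QS, QT, RS, RT, ST
  2-simplices (6): PQR, PQS, PRS, QRT, QST, RST

so the chain groups are C_0 ≅ Z^5, C_1 ≅ Z^9, C_2 ≅ Z^6.

The boundary map ∂_1: C_1 → C_0 maps an edge to its endpoints' difference, ∂[p,q] = q − p.
This gives a 5×9 integer matrix of rank 4; reducing to Smith normal form yields diagonal entries (1,1,1,1).

Boundary ∂_2: C_2 → C_1 maps a triangle to the signed sum of its edges. For instance
  ∂QST = ST − QT + QS,
  ∂PRS = RS − PS + PR.
As a 9×6 matrix over Z this has rank 5, with invariant factors (1,1,1,1,1).

Now H_k = ker ∂_k / im ∂_{k+1}, so:

  H_0: rank C_0 − rank ∂_1 = 5 − 4 = 1, and the invariant factors of ∂_1 are all 1, so H_0 ≅ Z.
  H_1: rank ker ∂_1 − rank ∂_2 = (9 − 4) − 5 = 0, and the invariant factors of ∂_2 are all 1, so H_1 ≅ 0.
  H_2: rank ker ∂_2 − rank ∂_3 = (6 − 5) − 0 = 1, and there is no ∂_3, so H_2 ≅ Z.

H_0 = Z,  H_1 = 0,  H_2 = Z.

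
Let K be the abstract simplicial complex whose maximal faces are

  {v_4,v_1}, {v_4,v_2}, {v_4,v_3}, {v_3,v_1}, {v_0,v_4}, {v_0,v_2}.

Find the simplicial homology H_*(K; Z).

We work with the vertex ordering v_0 < v_1 < v_2 < v_3 < v_4. The simplices of K, each written with vertices in increasing order, are:

  0-simplices (5): [v_0], [v_1], [v_2], [v_3], [v_4]
  1-simplices (6): [v_0,v_2], [v_0,v_4], [v_1,v_3], [v_1,v_4], [v_2,v_4], [v_3,v_4]

so the chain groups are C_0 ≅ Z^5, C_1 ≅ Z^6.

∂_1: C_1 → C_0 maps an edge to its endpoints' difference, ∂[p,q] = q − p.
As a 5×6 matrix over Z this has rank 4, with invariant factors (1,1,1,1).

Now H_k = ker ∂_k / im ∂_{k+1}, so:

  H_0: rank C_0 − rank ∂_1 = 5 − 4 = 1, and the invariant factors of ∂_1 are all 1, so H_0 ≅ Z.
  H_1: rank ker ∂_1 − rank ∂_2 = (6 − 4) − 0 = 2, and there is no ∂_2, so H_1 ≅ Z^2.

(K is a triangulation of a wedge of 2 circles.)

H_0 ≅ Z,  H_1 ≅ Z^2.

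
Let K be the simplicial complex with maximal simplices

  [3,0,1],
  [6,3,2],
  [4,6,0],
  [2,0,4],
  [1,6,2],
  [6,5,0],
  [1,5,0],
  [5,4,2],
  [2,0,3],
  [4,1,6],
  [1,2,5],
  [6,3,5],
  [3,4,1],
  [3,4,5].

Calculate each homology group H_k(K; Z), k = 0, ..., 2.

H_0 ≅ Z,  H_1 ≅ Z^2,  H_2 ≅ Z.

K has 7 vertices, 21 edges, 14 triangles.
rank ∂_0 = 0, rank ∂_1 = 6 ⇒ b_0 = 7 − 0 − 6 = 1; all invariant factors of ∂_1 are 1 so no torsion. So H_0 ≅ Z.
rank ∂_1 = 6, rank ∂_2 = 13 ⇒ b_1 = 21 − 6 − 13 = 2; all invariant factors of ∂_2 are 1 so no torsion. So H_1 ≅ Z^2.
rank ∂_2 = 13, rank ∂_3 = 0 ⇒ b_2 = 14 − 13 − 0 = 1. So H_2 ≅ Z.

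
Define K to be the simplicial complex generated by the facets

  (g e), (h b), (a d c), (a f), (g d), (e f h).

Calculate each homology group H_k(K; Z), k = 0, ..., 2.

Order the vertices as a < b < c < d < e < f < g < h. Listing each simplex with vertices in this order, K has dimension 2 with simplices:

  0-simplices (8): a, b, c, d, e, f, g, h
  1-simplices (10): ac, ad, af, bh, cd, dg, ef, eg, eh, fh
  2-simplices (2): acd, efh

so the chain groups are C_0 ≅ Z^8, C_1 ≅ Z^10, C_2 ≅ Z^2.

Boundary ∂_1: C_1 → C_0 is given by ∂[p,q] = [q] − [p]. For instance
  ∂ef = f − e.
As a 8×10 matrix over Z this has rank 7, with invariant factors (1,1,1,1,1,1,1).

The boundary map ∂_2: C_2 → C_1 maps a triangle to the signed sum of its edges. For instance
  ∂efh = fh − eh + ef,
  ∂acd = cd − ad + ac.
As a 10×2 matrix over Z this has rank 2, with invariant factors (1,1).

Reading off H_k = ker ∂_k / im ∂_{k+1}:

  H_0: rank C_0 − rank ∂_1 = 8 − 7 = 1, and the invariant factors of ∂_1 are all 1, so H_0 ≅ Z.
  H_1: rank ker ∂_1 − rank ∂_2 = (10 − 7) − 2 = 1, and the invariant factors of ∂_2 are all 1, so H_1 ≅ Z.
  H_2: rank ker ∂_2 − rank ∂_3 = (2 − 2) − 0 = 0, and there is no ∂_3, so H_2 ≅ 0.

H_0 = Z,  H_1 = Z,  H_2 = 0.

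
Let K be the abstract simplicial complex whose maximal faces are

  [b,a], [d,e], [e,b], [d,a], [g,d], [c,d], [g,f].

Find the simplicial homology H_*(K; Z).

We work with the vertex ordering a < b < c < d < e < f < g. The simplices of K, each written with vertices in increasing order, are:

  0-simplices (7): a, b, c, d, e, f, g
  1-simplices (7): ab, ad, be, cd, de, dg, fg

so the chain groups are C_0 ≅ Z^7, C_1 ≅ Z^7.

Boundary ∂_1: C_1 → C_0 maps an edge to its endpoints' difference, ∂[p,q] = q − p. For instance
  ∂ab = b − a.
The resulting 7×7 matrix has rank 6, and its Smith normal form has invariant factors (1,1,1,1,1,1).

Reading off H_k = ker ∂_k / im ∂_{k+1}:

  H_0: rank C_0 − rank ∂_1 = 7 − 6 = 1, and the invariant factors of ∂_1 are all 1, so H_0 ≅ Z.
  H_1: rank ker ∂_1 − rank ∂_2 = (7 − 6) − 0 = 1, and there is no ∂_2, so H_1 ≅ Z.

H_0 = Z,  H_1 = Z.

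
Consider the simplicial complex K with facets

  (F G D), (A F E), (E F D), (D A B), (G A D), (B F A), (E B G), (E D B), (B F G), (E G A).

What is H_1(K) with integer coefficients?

H_1 = Z/2Z.

Order the vertices as A < B < D < E < F < G. Listing each simplex with vertices in this order, K has dimension 2 with simplices:

  0-simplices (6): A, B, D, E, F, G
  1-simplices (15): AB, AD, AE, AF, AG, BD, BE, BF, BG, DE, DF, DG, EF, EG, FG
  2-simplices (10): ABD, ABF, ADG, AEF, AEG, BDE, BEG, BFG, DEF, DFG

so the chain groups are C_0 ≅ Z^6, C_1 ≅ Z^15, C_2 ≅ Z^10.

Boundary ∂_1: C_1 → C_0 sends each edge [p,q] (with p < q) to q − p. For instance
  ∂EG = G − E.
This gives a 6×15 integer matrix of rank 5; reducing to Smith normal form yields diagonal entries (1,1,1,1,1).

The boundary map ∂_2: C_2 → C_1 sends each 2-simplex [p,q,r] to [q,r] − [p,r] + [p,q]. For instance
  ∂BFG = FG − BG + BF,
  ∂ABD = BD − AD + AB.
The 15×10 boundary matrix has rank 10 and Smith normal form diag(1,1,1,1,1,1,1,1,1,2).

Reading off H_k = ker ∂_k / im ∂_{k+1}:

  H_1: rank ker ∂_1 − rank ∂_2 = (15 − 5) − 10 = 0, and ∂_2 has invariant factor 2 > 1, so H_1 = Z/2Z.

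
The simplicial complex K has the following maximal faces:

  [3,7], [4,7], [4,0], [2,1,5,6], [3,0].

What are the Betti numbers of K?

Fix the vertex order 0 < 1 < 2 < 3 < 4 < 5 < 6 < 7 and write every simplex with vertices in increasing order. Then dim K = 3 and the simplices of K are:

  0-simplices (8): [0], [1], [2], [3], [4], [5], [6], [7]
  1-simplices (10): [0,3], [0,4], [1,2], [1,5], [1,6], [2,5], [2,6], [3,7], [4,7], [5,6]
  2-simplices (4): [1,2,5], [1,2,6], [1,5,6], [2,5,6]
  3-simplices (1): [1,2,5,6]

Hence C_0 ≅ Z^8, C_1 ≅ Z^10, C_2 ≅ Z^4, C_3 ≅ Z^1.

∂_1: C_1 → C_0 is given by ∂[p,q] = [q] − [p]. For instance
  ∂[4,7] = [7] − [4].
The 8×10 boundary matrix has rank 6 and Smith normal form diag(1,1,1,1,1,1).

∂_2: C_2 → C_1 acts by ∂[p,q,r] = [q,r] − [p,r] + [p,q]. For instance
  ∂[2,5,6] = [5,6] − [2,6] + [2,5],
  ∂[1,2,5] = [2,5] − [1,5] + [1,2].
The resulting 10×4 matrix has rank 3, and its Smith normal form has invariant factors (1,1,1).

∂_3: C_3 → C_2 sends each 3-simplex σ to the alternating sum Σ_i (−1)^i (σ with its i-th vertex removed). For instance
  ∂[1,2,5,6] = [2,5,6] − [1,5,6] + [1,2,6] − [1,2,5].
This gives a 4×1 integer matrix of rank 1; reducing to Smith normal form yields diagonal entries (1).

Computing H_k = (kernel of ∂_k) / (image of ∂_{k+1}):

  H_0: rank C_0 − rank ∂_1 = 8 − 6 = 2, and the invariant factors of ∂_1 are all 1, so H_0 ≅ Z^2.
  H_1: rank ker ∂_1 − rank ∂_2 = (10 − 6) − 3 = 1, and the invariant factors of ∂_2 are all 1, so H_1 ≅ Z.
  H_2: rank ker ∂_2 − rank ∂_3 = (4 − 3) − 1 = 0, and the invariant factors of ∂_3 are all 1, so H_2 ≅ 0.
  H_3: rank ker ∂_3 − rank ∂_4 = (1 − 1) − 0 = 0, and there is no ∂_4, so H_3 ≅ 0.

Hence the Betti numbers are b_0 = 2, b_1 = 1, b_2 = 0, b_3 = 0.

b_0 = 2, b_1 = 1, b_2 = 0, b_3 = 0.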